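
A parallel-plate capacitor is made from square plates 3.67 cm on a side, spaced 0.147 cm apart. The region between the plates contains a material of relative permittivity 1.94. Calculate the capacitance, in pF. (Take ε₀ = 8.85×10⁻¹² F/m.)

A = (3.67 cm)² = 1.35×10⁻³ m².
C = κε₀A/d = 1.94 × 8.85×10⁻¹² × 1.35×10⁻³ / 1.47×10⁻³ = 1.57×10⁻¹¹ F.

15.7 pF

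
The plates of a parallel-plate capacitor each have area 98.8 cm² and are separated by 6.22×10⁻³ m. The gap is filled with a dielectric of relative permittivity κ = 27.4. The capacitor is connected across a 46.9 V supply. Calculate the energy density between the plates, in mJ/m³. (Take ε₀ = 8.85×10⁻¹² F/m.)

E = V/d = 46.9 / 6.22×10⁻³ = 7.54×10³ V/m.
u = ½κε₀E² = ½ × 27.4 × 8.85×10⁻¹² × (7.54×10³)² = 6.89×10⁻³ J/m³.

6.89 mJ/m³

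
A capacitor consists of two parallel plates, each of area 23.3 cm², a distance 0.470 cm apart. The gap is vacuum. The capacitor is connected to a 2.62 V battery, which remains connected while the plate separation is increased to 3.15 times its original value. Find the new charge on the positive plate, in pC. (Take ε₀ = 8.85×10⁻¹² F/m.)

A = 23.3 cm² = 2.33×10⁻³ m².
Initially C₁ = ε₀A/d = 8.85×10⁻¹² × 2.33×10⁻³ / 4.70×10⁻³ = 4.39×10⁻¹² F.
Q₁ = 1.15×10⁻¹¹ C.
Battery connected ⇒ V is held fixed. C₂ = 0.317 C₁ and Q = CV, so Q₂/Q₁ = C₂/C₁ = 0.317.
Q₂ = 0.317 × 1.15×10⁻¹¹ = 3.65×10⁻¹² C.

3.65 pC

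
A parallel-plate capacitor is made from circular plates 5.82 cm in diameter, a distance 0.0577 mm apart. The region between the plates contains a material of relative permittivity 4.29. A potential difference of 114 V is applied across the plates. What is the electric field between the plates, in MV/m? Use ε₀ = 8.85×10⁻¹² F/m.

1.98 MV/m

E = V/d = 114 / 5.77×10⁻⁵ = 1.98×10⁶ V/m.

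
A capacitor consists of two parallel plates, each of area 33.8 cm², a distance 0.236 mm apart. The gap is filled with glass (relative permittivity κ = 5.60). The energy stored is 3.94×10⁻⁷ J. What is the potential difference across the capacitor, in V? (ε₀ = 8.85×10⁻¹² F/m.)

33.3 V

A = 33.8 cm² = 3.38×10⁻³ m².
C = κε₀A/d = 5.60 × 8.85×10⁻¹² × 3.38×10⁻³ / 2.36×10⁻⁴ = 7.10×10⁻¹⁰ F.
V = √(2U/C) = √(2 × 3.94×10⁻⁷ / 7.10×10⁻¹⁰) = 33.3 V.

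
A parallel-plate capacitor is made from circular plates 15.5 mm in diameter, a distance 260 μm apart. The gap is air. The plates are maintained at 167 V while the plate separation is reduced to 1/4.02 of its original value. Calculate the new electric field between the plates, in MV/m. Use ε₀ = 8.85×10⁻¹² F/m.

2.58 MV/m

A = π(15.5/2 mm)² = 1.89×10⁻⁴ m².
Initially C₁ = ε₀A/d = 8.85×10⁻¹² × 1.89×10⁻⁴ / 2.60×10⁻⁴ = 6.42×10⁻¹² F.
E₁ = 6.42×10⁵ V/m.
Battery connected ⇒ V is held fixed. E = V/d, so E₂/E₁ = d₁/d₂ = 4.02.
E₂ = 4.02 × 6.42×10⁵ = 2.58×10⁶ V/m.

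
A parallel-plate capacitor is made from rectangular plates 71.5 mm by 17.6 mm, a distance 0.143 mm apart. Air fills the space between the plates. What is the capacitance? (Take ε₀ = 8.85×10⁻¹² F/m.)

C ≈ 77.9 pF

A = 71.5 × 17.6 mm² = 1.26×10⁻³ m².
C = ε₀A/d = 8.85×10⁻¹² × 1.26×10⁻³ / 1.43×10⁻⁴ = 7.79×10⁻¹¹ F.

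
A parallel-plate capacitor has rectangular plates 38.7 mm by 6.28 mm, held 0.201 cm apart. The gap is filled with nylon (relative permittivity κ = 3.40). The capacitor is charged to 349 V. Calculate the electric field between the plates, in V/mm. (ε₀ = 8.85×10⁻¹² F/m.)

E = V/d = 349 / 2.01×10⁻³ = 1.74×10⁵ V/m.

E ≈ 174 V/mm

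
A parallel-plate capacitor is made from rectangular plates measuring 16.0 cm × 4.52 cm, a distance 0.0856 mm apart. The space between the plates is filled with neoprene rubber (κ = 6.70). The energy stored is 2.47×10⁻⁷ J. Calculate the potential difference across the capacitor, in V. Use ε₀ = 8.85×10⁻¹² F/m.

A = 16.0 × 4.52 cm² = 7.23×10⁻³ m².
C = κε₀A/d = 6.70 × 8.85×10⁻¹² × 7.23×10⁻³ / 8.56×10⁻⁵ = 5.01×10⁻⁹ F.
V = √(2U/C) = √(2 × 2.47×10⁻⁷ / 5.01×10⁻⁹) = 9.93 V.

9.93 V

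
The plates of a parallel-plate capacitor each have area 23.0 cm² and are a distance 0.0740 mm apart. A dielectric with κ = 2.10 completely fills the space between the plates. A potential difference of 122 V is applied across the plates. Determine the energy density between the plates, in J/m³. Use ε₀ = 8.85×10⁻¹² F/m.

E = V/d = 122 / 7.40×10⁻⁵ = 1.65×10⁶ V/m.
u = ½κε₀E² = ½ × 2.10 × 8.85×10⁻¹² × (1.65×10⁶)² = 25.3 J/m³.

25.3 J/m³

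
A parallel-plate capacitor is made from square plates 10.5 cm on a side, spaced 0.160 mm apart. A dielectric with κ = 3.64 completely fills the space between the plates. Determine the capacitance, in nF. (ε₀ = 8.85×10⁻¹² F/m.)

C ≈ 2.22 nF

A = (10.5 cm)² = 1.10×10⁻² m².
C = κε₀A/d = 3.64 × 8.85×10⁻¹² × 1.10×10⁻² / 1.60×10⁻⁴ = 2.22×10⁻⁹ F.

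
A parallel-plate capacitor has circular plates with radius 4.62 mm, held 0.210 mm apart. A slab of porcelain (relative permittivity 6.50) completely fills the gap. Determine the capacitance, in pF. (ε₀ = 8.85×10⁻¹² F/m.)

18.4 pF

A = π(4.62 mm)² = 6.71×10⁻⁵ m².
C = κε₀A/d = 6.50 × 8.85×10⁻¹² × 6.71×10⁻⁵ / 2.10×10⁻⁴ = 1.84×10⁻¹¹ F.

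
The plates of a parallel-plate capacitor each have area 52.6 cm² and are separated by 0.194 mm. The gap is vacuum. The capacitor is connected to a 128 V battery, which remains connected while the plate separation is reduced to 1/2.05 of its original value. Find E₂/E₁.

E₂/E₁ ≈ 2.05

Battery connected ⇒ V is held fixed.
E = V/d, so E₂/E₁ = d₁/d₂ = 2.05.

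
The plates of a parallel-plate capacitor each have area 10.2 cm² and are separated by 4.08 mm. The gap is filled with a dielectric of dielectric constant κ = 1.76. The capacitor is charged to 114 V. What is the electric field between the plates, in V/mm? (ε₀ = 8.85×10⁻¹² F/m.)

27.9 V/mm

E = V/d = 114 / 4.08×10⁻³ = 2.79×10⁴ V/m.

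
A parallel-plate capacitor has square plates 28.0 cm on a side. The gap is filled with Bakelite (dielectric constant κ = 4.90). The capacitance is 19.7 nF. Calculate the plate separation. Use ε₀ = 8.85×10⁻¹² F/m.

A = (28.0 cm)² = 7.84×10⁻² m².
d = κε₀A/C = 4.90 × 8.85×10⁻¹² × 7.84×10⁻² / 1.97×10⁻⁸ = 1.73×10⁻⁴ m.

173 μm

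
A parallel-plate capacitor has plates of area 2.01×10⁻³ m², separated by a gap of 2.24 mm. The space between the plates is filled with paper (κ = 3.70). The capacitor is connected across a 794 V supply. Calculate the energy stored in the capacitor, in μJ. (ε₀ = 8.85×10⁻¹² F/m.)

C = κε₀A/d = 3.70 × 8.85×10⁻¹² × 2.01×10⁻³ / 2.24×10⁻³ = 2.94×10⁻¹¹ F.
U = ½CV² = ½ × 2.94×10⁻¹¹ × (794)² = 9.26×10⁻⁶ J.

U ≈ 9.26 μJ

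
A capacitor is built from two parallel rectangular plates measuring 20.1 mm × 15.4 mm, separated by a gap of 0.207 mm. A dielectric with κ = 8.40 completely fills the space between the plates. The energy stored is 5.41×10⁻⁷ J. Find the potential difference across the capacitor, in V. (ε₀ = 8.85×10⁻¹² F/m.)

V ≈ 98.7 V

A = 20.1 × 15.4 mm² = 3.10×10⁻⁴ m².
C = κε₀A/d = 8.40 × 8.85×10⁻¹² × 3.10×10⁻⁴ / 2.07×10⁻⁴ = 1.11×10⁻¹⁰ F.
V = √(2U/C) = √(2 × 5.41×10⁻⁷ / 1.11×10⁻¹⁰) = 98.7 V.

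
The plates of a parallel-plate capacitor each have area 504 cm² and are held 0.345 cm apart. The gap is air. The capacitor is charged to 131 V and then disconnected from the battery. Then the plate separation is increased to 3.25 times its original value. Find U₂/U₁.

Isolated ⇒ Q is held fixed.
C₂ = 0.308 C₁ and U = Q²/(2C), so U₂/U₁ = C₁/C₂ = 3.25.

U₂/U₁ ≈ 3.25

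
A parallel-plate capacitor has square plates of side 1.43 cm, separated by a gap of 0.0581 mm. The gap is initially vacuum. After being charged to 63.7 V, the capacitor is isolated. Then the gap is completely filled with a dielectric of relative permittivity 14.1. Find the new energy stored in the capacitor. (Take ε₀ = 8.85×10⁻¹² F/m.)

4.48 nJ

A = (1.43 cm)² = 2.04×10⁻⁴ m².
Initially C₁ = ε₀A/d = 8.85×10⁻¹² × 2.04×10⁻⁴ / 5.81×10⁻⁵ = 3.11×10⁻¹¹ F.
U₁ = 6.32×10⁻⁸ J.
Isolated ⇒ Q is held fixed. C₂ = 14.1 C₁ and U = Q²/(2C), so U₂/U₁ = C₁/C₂ = 0.0709.
U₂ = 0.0709 × 6.32×10⁻⁸ = 4.48×10⁻⁹ J.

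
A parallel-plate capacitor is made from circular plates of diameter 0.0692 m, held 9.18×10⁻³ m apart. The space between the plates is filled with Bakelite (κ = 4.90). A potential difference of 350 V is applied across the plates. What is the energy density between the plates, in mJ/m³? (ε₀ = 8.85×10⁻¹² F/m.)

31.5 mJ/m³

E = V/d = 350 / 9.18×10⁻³ = 3.81×10⁴ V/m.
u = ½κε₀E² = ½ × 4.90 × 8.85×10⁻¹² × (3.81×10⁴)² = 3.15×10⁻² J/m³.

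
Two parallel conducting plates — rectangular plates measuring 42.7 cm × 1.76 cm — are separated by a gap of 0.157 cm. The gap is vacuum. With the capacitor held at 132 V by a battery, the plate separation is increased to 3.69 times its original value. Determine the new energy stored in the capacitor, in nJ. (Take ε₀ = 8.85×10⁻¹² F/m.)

100 nJ

A = 42.7 × 1.76 cm² = 7.52×10⁻³ m².
Initially C₁ = ε₀A/d = 8.85×10⁻¹² × 7.52×10⁻³ / 1.57×10⁻³ = 4.24×10⁻¹¹ F.
U₁ = 3.69×10⁻⁷ J.
Battery connected ⇒ V is held fixed. C₂ = 0.271 C₁ and U = ½CV², so U₂/U₁ = C₂/C₁ = 0.271.
U₂ = 0.271 × 3.69×10⁻⁷ = 1.00×10⁻⁷ J.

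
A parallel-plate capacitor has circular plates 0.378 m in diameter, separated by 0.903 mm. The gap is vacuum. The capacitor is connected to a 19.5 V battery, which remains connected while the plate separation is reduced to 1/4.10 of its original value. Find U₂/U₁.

4.10

Battery connected ⇒ V is held fixed.
C₂ = 4.10 C₁ and U = ½CV², so U₂/U₁ = C₂/C₁ = 4.10.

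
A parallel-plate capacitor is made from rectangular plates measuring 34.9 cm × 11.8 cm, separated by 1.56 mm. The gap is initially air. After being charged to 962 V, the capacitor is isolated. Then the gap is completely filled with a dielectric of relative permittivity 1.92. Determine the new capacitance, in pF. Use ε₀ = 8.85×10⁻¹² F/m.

A = 34.9 × 11.8 cm² = 4.12×10⁻² m².
Initially C₁ = ε₀A/d = 8.85×10⁻¹² × 4.12×10⁻² / 1.56×10⁻³ = 2.34×10⁻¹⁰ F.
C = κε₀A/d scales with κ, so C₂/C₁ = κ = 1.92.
C₂ = 1.92 × 2.34×10⁻¹⁰ = 4.49×10⁻¹⁰ F.

C ≈ 449 pF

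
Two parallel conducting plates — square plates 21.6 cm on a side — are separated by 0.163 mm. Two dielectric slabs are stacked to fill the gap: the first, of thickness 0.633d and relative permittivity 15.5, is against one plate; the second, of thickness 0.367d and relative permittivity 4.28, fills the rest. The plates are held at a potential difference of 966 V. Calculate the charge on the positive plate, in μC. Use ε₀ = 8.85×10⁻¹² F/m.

A = (21.6 cm)² = 4.67×10⁻² m².
Stacked slabs ⇒ two capacitors in series, each with the full plate area.
C₁ = κ₁ε₀A/d₁ = 15.5 × 8.85×10⁻¹² × 4.67×10⁻² / 1.03×10⁻⁴ = 6.20×10⁻⁸ F.
C₂ = κ₂ε₀A/d₂ = 4.28 × 8.85×10⁻¹² × 4.67×10⁻² / 5.98×10⁻⁵ = 2.95×10⁻⁸ F.
C = (1/C₁ + 1/C₂)⁻¹ = 2.00×10⁻⁸ F.
Q = CV = 2.00×10⁻⁸ × 966 = 1.93×10⁻⁵ C.

19.3 μC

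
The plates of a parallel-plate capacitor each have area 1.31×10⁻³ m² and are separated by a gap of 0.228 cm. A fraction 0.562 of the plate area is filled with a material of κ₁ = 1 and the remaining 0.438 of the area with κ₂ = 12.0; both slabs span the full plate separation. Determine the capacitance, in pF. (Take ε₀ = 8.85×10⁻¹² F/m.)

C ≈ 29.6 pF

Side-by-side slabs ⇒ two capacitors in parallel, each spanning the full gap.
C₁ = κ₁ε₀A₁/d = 1.00 × 8.85×10⁻¹² × 7.36×10⁻⁴ / 2.28×10⁻³ = 2.86×10⁻¹² F.
C₂ = κ₂ε₀A₂/d = 12.0 × 8.85×10⁻¹² × 5.74×10⁻⁴ / 2.28×10⁻³ = 2.67×10⁻¹¹ F.
C = C₁ + C₂ = 2.96×10⁻¹¹ F.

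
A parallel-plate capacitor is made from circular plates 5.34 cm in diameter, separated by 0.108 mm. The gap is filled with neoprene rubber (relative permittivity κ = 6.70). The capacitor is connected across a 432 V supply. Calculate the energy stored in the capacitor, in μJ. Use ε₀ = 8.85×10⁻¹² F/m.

115 μJ

A = π(5.34/2 cm)² = 2.24×10⁻³ m².
C = κε₀A/d = 6.70 × 8.85×10⁻¹² × 2.24×10⁻³ / 1.08×10⁻⁴ = 1.23×10⁻⁹ F.
U = ½CV² = ½ × 1.23×10⁻⁹ × (432)² = 1.15×10⁻⁴ J.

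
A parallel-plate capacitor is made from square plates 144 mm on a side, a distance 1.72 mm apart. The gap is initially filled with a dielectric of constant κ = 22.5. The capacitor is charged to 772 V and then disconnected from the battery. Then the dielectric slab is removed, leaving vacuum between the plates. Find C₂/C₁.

0.0444

C = κε₀A/d scales with κ, so C₂/C₁ = 1/κ = 1/22.5 = 0.0444.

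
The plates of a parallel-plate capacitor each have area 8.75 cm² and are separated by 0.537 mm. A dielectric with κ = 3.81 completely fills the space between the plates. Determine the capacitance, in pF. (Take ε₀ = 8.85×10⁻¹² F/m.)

54.9 pF

A = 8.75 cm² = 8.75×10⁻⁴ m².
C = κε₀A/d = 3.81 × 8.85×10⁻¹² × 8.75×10⁻⁴ / 5.37×10⁻⁴ = 5.49×10⁻¹¹ F.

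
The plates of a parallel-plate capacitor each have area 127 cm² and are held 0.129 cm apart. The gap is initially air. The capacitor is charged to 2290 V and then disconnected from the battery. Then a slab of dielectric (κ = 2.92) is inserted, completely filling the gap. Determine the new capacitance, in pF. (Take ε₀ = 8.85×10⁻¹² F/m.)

254 pF

A = 127 cm² = 1.27×10⁻² m².
Initially C₁ = ε₀A/d = 8.85×10⁻¹² × 1.27×10⁻² / 1.29×10⁻³ = 8.71×10⁻¹¹ F.
C = κε₀A/d scales with κ, so C₂/C₁ = κ = 2.92.
C₂ = 2.92 × 8.71×10⁻¹¹ = 2.54×10⁻¹⁰ F.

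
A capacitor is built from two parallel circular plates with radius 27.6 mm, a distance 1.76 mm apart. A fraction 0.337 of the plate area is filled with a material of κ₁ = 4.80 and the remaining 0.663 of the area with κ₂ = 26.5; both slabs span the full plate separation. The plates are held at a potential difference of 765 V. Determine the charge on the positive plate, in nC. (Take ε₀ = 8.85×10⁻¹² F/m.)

Q ≈ 177 nC

A = π(27.6 mm)² = 2.39×10⁻³ m².
Side-by-side slabs ⇒ two capacitors in parallel, each spanning the full gap.
C₁ = κ₁ε₀A₁/d = 4.80 × 8.85×10⁻¹² × 8.06×10⁻⁴ / 1.76×10⁻³ = 1.95×10⁻¹¹ F.
C₂ = κ₂ε₀A₂/d = 26.5 × 8.85×10⁻¹² × 1.59×10⁻³ / 1.76×10⁻³ = 2.11×10⁻¹⁰ F.
C = C₁ + C₂ = 2.31×10⁻¹⁰ F.
Q = CV = 2.31×10⁻¹⁰ × 765 = 1.77×10⁻⁷ C.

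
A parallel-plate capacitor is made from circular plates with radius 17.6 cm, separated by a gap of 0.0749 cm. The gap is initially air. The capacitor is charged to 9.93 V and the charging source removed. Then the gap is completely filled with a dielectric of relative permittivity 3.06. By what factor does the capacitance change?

C₂/C₁ ≈ 3.06

C = κε₀A/d scales with κ, so C₂/C₁ = κ = 3.06.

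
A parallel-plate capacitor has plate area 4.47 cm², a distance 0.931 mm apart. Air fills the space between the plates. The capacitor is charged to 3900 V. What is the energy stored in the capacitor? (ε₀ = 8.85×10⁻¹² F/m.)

A = 4.47 cm² = 4.47×10⁻⁴ m².
C = ε₀A/d = 8.85×10⁻¹² × 4.47×10⁻⁴ / 9.31×10⁻⁴ = 4.25×10⁻¹² F.
U = ½CV² = ½ × 4.25×10⁻¹² × (3900)² = 3.23×10⁻⁵ J.

32.3 μJ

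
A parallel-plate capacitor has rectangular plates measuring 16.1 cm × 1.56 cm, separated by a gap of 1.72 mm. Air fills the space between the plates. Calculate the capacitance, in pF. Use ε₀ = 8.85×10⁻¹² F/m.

12.9 pF

A = 16.1 × 1.56 cm² = 2.51×10⁻³ m².
C = ε₀A/d = 8.85×10⁻¹² × 2.51×10⁻³ / 1.72×10⁻³ = 1.29×10⁻¹¹ F.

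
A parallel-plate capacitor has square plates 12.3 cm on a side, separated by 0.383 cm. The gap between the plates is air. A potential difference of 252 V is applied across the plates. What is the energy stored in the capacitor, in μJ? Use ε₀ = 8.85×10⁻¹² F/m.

1.11 μJ

A = (12.3 cm)² = 1.51×10⁻² m².
C = ε₀A/d = 8.85×10⁻¹² × 1.51×10⁻² / 3.83×10⁻³ = 3.50×10⁻¹¹ F.
U = ½CV² = ½ × 3.50×10⁻¹¹ × (252)² = 1.11×10⁻⁶ J.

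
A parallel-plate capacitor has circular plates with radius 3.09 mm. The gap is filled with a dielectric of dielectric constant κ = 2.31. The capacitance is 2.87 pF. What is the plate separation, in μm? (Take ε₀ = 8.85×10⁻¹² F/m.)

d ≈ 214 μm

A = π(3.09 mm)² = 3.00×10⁻⁵ m².
d = κε₀A/C = 2.31 × 8.85×10⁻¹² × 3.00×10⁻⁵ / 2.87×10⁻¹² = 2.14×10⁻⁴ m.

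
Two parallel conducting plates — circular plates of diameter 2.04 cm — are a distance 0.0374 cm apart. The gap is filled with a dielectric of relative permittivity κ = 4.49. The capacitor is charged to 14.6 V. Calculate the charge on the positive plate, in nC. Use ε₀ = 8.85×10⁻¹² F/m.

0.507 nC

A = π(2.04/2 cm)² = 3.27×10⁻⁴ m².
C = κε₀A/d = 4.49 × 8.85×10⁻¹² × 3.27×10⁻⁴ / 3.74×10⁻⁴ = 3.47×10⁻¹¹ F.
Q = CV = 3.47×10⁻¹¹ × 14.6 = 5.07×10⁻¹⁰ C.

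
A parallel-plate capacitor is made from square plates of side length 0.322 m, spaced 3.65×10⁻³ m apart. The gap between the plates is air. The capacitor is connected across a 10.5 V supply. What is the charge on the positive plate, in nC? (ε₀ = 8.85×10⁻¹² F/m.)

A = (0.322 m)² = 0.104 m².
C = ε₀A/d = 8.85×10⁻¹² × 0.104 / 3.65×10⁻³ = 2.51×10⁻¹⁰ F.
Q = CV = 2.51×10⁻¹⁰ × 10.5 = 2.64×10⁻⁹ C.

2.64 nC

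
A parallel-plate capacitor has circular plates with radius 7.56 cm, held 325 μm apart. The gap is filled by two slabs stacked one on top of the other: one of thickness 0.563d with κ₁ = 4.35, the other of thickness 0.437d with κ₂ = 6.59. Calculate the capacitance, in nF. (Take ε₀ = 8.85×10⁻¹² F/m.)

A = π(7.56 cm)² = 1.80×10⁻² m².
Stacked slabs ⇒ two capacitors in series, each with the full plate area.
C₁ = κ₁ε₀A/d₁ = 4.35 × 8.85×10⁻¹² × 1.80×10⁻² / 1.83×10⁻⁴ = 3.78×10⁻⁹ F.
C₂ = κ₂ε₀A/d₂ = 6.59 × 8.85×10⁻¹² × 1.80×10⁻² / 1.42×10⁻⁴ = 7.37×10⁻⁹ F.
C = (1/C₁ + 1/C₂)⁻¹ = 2.50×10⁻⁹ F.

C ≈ 2.50 nF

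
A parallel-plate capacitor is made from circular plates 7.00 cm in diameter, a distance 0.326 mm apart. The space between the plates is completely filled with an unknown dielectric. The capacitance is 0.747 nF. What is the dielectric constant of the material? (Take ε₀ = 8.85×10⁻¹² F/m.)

κ ≈ 7.15

A = π(7.00/2 cm)² = 3.85×10⁻³ m².
κ = Cd/(ε₀A) = 7.47×10⁻¹⁰ × 3.26×10⁻⁴ / (8.85×10⁻¹² × 3.85×10⁻³) = 7.15.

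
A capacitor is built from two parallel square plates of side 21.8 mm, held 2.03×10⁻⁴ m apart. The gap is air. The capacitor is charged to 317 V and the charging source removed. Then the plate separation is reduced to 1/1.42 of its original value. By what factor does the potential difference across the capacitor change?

0.704

Isolated ⇒ Q is held fixed.
C₂ = 1.42 C₁ and V = Q/C, so V₂/V₁ = C₁/C₂ = 0.704.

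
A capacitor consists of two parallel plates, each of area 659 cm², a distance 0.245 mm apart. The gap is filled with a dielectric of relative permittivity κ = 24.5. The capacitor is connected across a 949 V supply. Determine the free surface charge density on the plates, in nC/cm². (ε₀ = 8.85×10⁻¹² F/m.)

σ ≈ 84.0 nC/cm²

A = 659 cm² = 6.59×10⁻² m².
C = κε₀A/d = 24.5 × 8.85×10⁻¹² × 6.59×10⁻² / 2.45×10⁻⁴ = 5.83×10⁻⁸ F.
σ = Q/A = CV/A = 5.83×10⁻⁸ × 949 / 6.59×10⁻² = 8.40×10⁻⁴ C/m².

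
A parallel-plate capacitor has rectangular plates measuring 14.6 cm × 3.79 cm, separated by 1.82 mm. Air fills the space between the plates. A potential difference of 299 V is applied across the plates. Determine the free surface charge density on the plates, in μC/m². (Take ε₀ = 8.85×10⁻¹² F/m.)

A = 14.6 × 3.79 cm² = 5.53×10⁻³ m².
C = ε₀A/d = 8.85×10⁻¹² × 5.53×10⁻³ / 1.82×10⁻³ = 2.69×10⁻¹¹ F.
σ = Q/A = CV/A = 2.69×10⁻¹¹ × 299 / 5.53×10⁻³ = 1.45×10⁻⁶ C/m².

1.45 μC/m²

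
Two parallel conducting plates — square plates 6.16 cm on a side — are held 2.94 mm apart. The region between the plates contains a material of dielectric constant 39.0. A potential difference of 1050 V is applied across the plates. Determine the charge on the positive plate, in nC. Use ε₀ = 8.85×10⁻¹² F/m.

468 nC

A = (6.16 cm)² = 3.79×10⁻³ m².
C = κε₀A/d = 39.0 × 8.85×10⁻¹² × 3.79×10⁻³ / 2.94×10⁻³ = 4.45×10⁻¹⁰ F.
Q = CV = 4.45×10⁻¹⁰ × 1050 = 4.68×10⁻⁷ C.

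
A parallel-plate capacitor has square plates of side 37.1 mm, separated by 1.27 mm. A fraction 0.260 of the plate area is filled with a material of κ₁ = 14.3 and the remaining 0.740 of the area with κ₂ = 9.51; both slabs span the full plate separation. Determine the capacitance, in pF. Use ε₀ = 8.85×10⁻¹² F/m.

A = (37.1 mm)² = 1.38×10⁻³ m².
Side-by-side slabs ⇒ two capacitors in parallel, each spanning the full gap.
C₁ = κ₁ε₀A₁/d = 14.3 × 8.85×10⁻¹² × 3.58×10⁻⁴ / 1.27×10⁻³ = 3.57×10⁻¹¹ F.
C₂ = κ₂ε₀A₂/d = 9.51 × 8.85×10⁻¹² × 1.02×10⁻³ / 1.27×10⁻³ = 6.75×10⁻¹¹ F.
C = C₁ + C₂ = 1.03×10⁻¹⁰ F.

103 pF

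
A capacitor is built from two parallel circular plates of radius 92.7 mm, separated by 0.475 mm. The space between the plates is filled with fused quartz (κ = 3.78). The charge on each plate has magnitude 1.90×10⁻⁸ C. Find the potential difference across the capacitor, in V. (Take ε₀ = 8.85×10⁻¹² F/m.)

9.99 V

A = π(92.7 mm)² = 2.70×10⁻² m².
C = κε₀A/d = 3.78 × 8.85×10⁻¹² × 2.70×10⁻² / 4.75×10⁻⁴ = 1.90×10⁻⁹ F.
V = Q/C = 1.90×10⁻⁸ / 1.90×10⁻⁹ = 9.99 V.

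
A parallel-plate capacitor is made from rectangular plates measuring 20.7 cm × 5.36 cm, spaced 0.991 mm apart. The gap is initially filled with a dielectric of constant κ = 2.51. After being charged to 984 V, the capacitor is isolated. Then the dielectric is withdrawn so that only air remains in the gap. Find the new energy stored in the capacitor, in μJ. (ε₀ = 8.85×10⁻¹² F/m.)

A = 20.7 × 5.36 cm² = 1.11×10⁻² m².
Initially C₁ = κε₀A/d = 2.51 × 8.85×10⁻¹² × 1.11×10⁻² / 9.91×10⁻⁴ = 2.49×10⁻¹⁰ F.
U₁ = 1.20×10⁻⁴ J.
Isolated ⇒ Q is held fixed. C₂ = 0.398 C₁ and U = Q²/(2C), so U₂/U₁ = C₁/C₂ = 2.51.
U₂ = 2.51 × 1.20×10⁻⁴ = 3.02×10⁻⁴ J.

U ≈ 302 μJ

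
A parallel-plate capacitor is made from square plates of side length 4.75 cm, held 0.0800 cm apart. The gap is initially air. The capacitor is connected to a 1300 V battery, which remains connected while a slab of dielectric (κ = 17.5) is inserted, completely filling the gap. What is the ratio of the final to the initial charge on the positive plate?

Battery connected ⇒ V is held fixed.
C₂ = 17.5 C₁ and Q = CV, so Q₂/Q₁ = C₂/C₁ = 17.5.

17.5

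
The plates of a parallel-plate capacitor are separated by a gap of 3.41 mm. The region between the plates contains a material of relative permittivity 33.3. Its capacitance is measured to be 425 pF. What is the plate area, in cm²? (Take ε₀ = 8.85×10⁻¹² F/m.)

A = Cd/(κε₀) = 4.25×10⁻¹⁰ × 3.41×10⁻³ / (33.3 × 8.85×10⁻¹²) = 4.92×10⁻³ m².

A ≈ 49.2 cm²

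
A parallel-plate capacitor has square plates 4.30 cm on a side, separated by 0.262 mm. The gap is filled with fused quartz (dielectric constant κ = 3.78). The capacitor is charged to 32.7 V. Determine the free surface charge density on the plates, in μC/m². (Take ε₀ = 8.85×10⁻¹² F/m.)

A = (4.30 cm)² = 1.85×10⁻³ m².
C = κε₀A/d = 3.78 × 8.85×10⁻¹² × 1.85×10⁻³ / 2.62×10⁻⁴ = 2.36×10⁻¹⁰ F.
σ = Q/A = CV/A = 2.36×10⁻¹⁰ × 32.7 / 1.85×10⁻³ = 4.18×10⁻⁶ C/m².

4.18 μC/m²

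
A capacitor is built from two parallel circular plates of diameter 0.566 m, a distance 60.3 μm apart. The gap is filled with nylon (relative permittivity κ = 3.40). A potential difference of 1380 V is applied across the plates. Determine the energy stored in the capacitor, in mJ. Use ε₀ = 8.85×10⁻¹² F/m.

120 mJ

A = π(0.566/2 m)² = 0.252 m².
C = κε₀A/d = 3.40 × 8.85×10⁻¹² × 0.252 / 6.03×10⁻⁵ = 1.26×10⁻⁷ F.
U = ½CV² = ½ × 1.26×10⁻⁷ × (1380)² = 0.120 J.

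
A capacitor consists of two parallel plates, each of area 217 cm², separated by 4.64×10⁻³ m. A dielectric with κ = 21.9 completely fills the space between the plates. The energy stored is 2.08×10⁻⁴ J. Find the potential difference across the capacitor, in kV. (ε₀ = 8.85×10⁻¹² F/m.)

A = 217 cm² = 2.17×10⁻² m².
C = κε₀A/d = 21.9 × 8.85×10⁻¹² × 2.17×10⁻² / 4.64×10⁻³ = 9.06×10⁻¹⁰ F.
V = √(2U/C) = √(2 × 2.08×10⁻⁴ / 9.06×10⁻¹⁰) = 6.77×10² V.

0.677 kV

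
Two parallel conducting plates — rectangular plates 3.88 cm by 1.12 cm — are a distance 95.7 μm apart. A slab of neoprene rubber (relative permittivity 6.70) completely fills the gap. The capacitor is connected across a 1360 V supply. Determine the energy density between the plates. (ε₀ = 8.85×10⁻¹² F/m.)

5987 J/m³

E = V/d = 1360 / 9.57×10⁻⁵ = 1.42×10⁷ V/m.
u = ½κε₀E² = ½ × 6.70 × 8.85×10⁻¹² × (1.42×10⁷)² = 5.99×10³ J/m³.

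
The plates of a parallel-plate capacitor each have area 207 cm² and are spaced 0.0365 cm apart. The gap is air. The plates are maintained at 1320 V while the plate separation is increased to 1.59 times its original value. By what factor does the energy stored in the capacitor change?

Battery connected ⇒ V is held fixed.
C₂ = 0.629 C₁ and U = ½CV², so U₂/U₁ = C₂/C₁ = 0.629.

U₂/U₁ ≈ 0.629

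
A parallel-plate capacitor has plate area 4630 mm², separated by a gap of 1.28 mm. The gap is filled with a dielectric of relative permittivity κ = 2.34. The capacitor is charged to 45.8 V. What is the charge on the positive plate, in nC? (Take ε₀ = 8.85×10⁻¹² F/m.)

3.43 nC

A = 4630 mm² = 4.63×10⁻³ m².
C = κε₀A/d = 2.34 × 8.85×10⁻¹² × 4.63×10⁻³ / 1.28×10⁻³ = 7.49×10⁻¹¹ F.
Q = CV = 7.49×10⁻¹¹ × 45.8 = 3.43×10⁻⁹ C.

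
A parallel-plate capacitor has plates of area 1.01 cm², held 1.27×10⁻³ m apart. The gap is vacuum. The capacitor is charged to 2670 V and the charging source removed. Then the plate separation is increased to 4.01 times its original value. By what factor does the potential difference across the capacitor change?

Isolated ⇒ Q is held fixed.
C₂ = 0.249 C₁ and V = Q/C, so V₂/V₁ = C₁/C₂ = 4.01.

V₂/V₁ ≈ 4.01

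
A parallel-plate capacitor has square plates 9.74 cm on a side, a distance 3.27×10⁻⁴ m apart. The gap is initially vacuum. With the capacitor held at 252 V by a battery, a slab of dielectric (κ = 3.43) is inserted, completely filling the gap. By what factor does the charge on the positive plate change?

3.43

Battery connected ⇒ V is held fixed.
C₂ = 3.43 C₁ and Q = CV, so Q₂/Q₁ = C₂/C₁ = 3.43.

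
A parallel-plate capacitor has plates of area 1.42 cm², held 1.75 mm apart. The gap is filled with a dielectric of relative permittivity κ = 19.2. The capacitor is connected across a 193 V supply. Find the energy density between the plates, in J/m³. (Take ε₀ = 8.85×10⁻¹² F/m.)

E = V/d = 193 / 1.75×10⁻³ = 1.10×10⁵ V/m.
u = ½κε₀E² = ½ × 19.2 × 8.85×10⁻¹² × (1.10×10⁵)² = 1.03 J/m³.

u ≈ 1.03 J/m³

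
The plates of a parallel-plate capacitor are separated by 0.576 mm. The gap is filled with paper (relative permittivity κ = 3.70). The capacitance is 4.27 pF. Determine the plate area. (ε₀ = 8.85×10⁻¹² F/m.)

A = Cd/(κε₀) = 4.27×10⁻¹² × 5.76×10⁻⁴ / (3.70 × 8.85×10⁻¹²) = 7.51×10⁻⁵ m².

A ≈ 75.1 mm²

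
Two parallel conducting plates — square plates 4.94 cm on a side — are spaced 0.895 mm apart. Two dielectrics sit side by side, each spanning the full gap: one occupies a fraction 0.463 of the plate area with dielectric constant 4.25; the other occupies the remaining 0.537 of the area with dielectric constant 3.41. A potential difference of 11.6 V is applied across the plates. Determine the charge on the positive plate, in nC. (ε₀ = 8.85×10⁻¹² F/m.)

Q ≈ 1.06 nC

A = (4.94 cm)² = 2.44×10⁻³ m².
Side-by-side slabs ⇒ two capacitors in parallel, each spanning the full gap.
C₁ = κ₁ε₀A₁/d = 4.25 × 8.85×10⁻¹² × 1.13×10⁻³ / 8.95×10⁻⁴ = 4.75×10⁻¹¹ F.
C₂ = κ₂ε₀A₂/d = 3.41 × 8.85×10⁻¹² × 1.31×10⁻³ / 8.95×10⁻⁴ = 4.42×10⁻¹¹ F.
C = C₁ + C₂ = 9.17×10⁻¹¹ F.
Q = CV = 9.17×10⁻¹¹ × 11.6 = 1.06×10⁻⁹ C.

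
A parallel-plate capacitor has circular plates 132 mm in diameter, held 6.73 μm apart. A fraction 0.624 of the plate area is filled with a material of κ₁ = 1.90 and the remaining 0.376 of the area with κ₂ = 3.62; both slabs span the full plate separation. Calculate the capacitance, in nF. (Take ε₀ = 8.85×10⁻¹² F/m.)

A = π(132/2 mm)² = 1.37×10⁻² m².
Side-by-side slabs ⇒ two capacitors in parallel, each spanning the full gap.
C₁ = κ₁ε₀A₁/d = 1.90 × 8.85×10⁻¹² × 8.54×10⁻³ / 6.73×10⁻⁶ = 2.13×10⁻⁸ F.
C₂ = κ₂ε₀A₂/d = 3.62 × 8.85×10⁻¹² × 5.15×10⁻³ / 6.73×10⁻⁶ = 2.45×10⁻⁸ F.
C = C₁ + C₂ = 4.58×10⁻⁸ F.

C ≈ 45.8 nF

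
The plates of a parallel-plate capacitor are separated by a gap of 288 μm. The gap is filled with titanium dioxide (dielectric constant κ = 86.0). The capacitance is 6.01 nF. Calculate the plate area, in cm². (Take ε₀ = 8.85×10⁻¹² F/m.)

A = Cd/(κε₀) = 6.01×10⁻⁹ × 2.88×10⁻⁴ / (86.0 × 8.85×10⁻¹²) = 2.27×10⁻³ m².

A ≈ 22.7 cm²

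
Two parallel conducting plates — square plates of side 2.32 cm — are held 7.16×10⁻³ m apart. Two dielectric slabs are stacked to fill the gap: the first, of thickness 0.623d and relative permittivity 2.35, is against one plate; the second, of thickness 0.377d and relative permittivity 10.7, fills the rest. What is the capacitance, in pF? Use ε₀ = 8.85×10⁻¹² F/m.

A = (2.32 cm)² = 5.38×10⁻⁴ m².
Stacked slabs ⇒ two capacitors in series, each with the full plate area.
C₁ = κ₁ε₀A/d₁ = 2.35 × 8.85×10⁻¹² × 5.38×10⁻⁴ / 4.46×10⁻³ = 2.51×10⁻¹² F.
C₂ = κ₂ε₀A/d₂ = 10.7 × 8.85×10⁻¹² × 5.38×10⁻⁴ / 2.70×10⁻³ = 1.89×10⁻¹¹ F.
C = (1/C₁ + 1/C₂)⁻¹ = 2.22×10⁻¹² F.

C ≈ 2.22 pF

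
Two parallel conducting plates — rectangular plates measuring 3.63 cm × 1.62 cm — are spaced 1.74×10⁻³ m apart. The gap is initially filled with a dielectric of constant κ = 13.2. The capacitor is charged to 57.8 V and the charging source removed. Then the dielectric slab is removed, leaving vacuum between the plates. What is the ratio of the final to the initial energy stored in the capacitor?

13.2

Isolated ⇒ Q is held fixed.
C₂ = 0.0758 C₁ and U = Q²/(2C), so U₂/U₁ = C₁/C₂ = 13.2.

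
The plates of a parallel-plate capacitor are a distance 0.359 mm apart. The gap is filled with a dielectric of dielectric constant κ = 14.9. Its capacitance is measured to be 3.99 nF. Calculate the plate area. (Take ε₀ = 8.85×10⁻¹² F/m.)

A ≈ 109 cm²

A = Cd/(κε₀) = 3.99×10⁻⁹ × 3.59×10⁻⁴ / (14.9 × 8.85×10⁻¹²) = 1.09×10⁻² m².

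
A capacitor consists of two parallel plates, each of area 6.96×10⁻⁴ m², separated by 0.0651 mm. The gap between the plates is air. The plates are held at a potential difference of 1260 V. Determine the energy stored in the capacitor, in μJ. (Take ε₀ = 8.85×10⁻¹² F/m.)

C = ε₀A/d = 8.85×10⁻¹² × 6.96×10⁻⁴ / 6.51×10⁻⁵ = 9.46×10⁻¹¹ F.
U = ½CV² = ½ × 9.46×10⁻¹¹ × (1260)² = 7.51×10⁻⁵ J.

U ≈ 75.1 μJ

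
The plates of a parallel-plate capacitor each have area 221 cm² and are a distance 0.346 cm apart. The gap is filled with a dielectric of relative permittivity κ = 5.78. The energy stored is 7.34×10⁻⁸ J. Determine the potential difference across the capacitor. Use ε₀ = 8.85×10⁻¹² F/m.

21.2 V

A = 221 cm² = 2.21×10⁻² m².
C = κε₀A/d = 5.78 × 8.85×10⁻¹² × 2.21×10⁻² / 3.46×10⁻³ = 3.27×10⁻¹⁰ F.
V = √(2U/C) = √(2 × 7.34×10⁻⁸ / 3.27×10⁻¹⁰) = 21.2 V.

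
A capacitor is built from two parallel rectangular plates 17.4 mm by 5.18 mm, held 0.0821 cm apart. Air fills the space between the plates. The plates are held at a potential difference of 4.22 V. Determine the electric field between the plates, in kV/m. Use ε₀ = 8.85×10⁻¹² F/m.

E = V/d = 4.22 / 8.21×10⁻⁴ = 5.14×10³ V/m.

E ≈ 5.14 kV/m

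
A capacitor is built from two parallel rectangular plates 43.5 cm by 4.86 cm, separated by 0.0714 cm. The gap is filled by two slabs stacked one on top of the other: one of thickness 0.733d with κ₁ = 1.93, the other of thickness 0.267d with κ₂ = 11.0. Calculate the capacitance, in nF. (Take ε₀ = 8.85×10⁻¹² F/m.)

A = 43.5 × 4.86 cm² = 2.11×10⁻² m².
Stacked slabs ⇒ two capacitors in series, each with the full plate area.
C₁ = κ₁ε₀A/d₁ = 1.93 × 8.85×10⁻¹² × 2.11×10⁻² / 5.23×10⁻⁴ = 6.90×10⁻¹⁰ F.
C₂ = κ₂ε₀A/d₂ = 11.0 × 8.85×10⁻¹² × 2.11×10⁻² / 1.91×10⁻⁴ = 1.08×10⁻⁸ F.
C = (1/C₁ + 1/C₂)⁻¹ = 6.49×10⁻¹⁰ F.

0.649 nF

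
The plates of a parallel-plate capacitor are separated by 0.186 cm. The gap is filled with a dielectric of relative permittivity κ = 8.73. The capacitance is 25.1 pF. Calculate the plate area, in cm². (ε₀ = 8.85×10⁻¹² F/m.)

A = Cd/(κε₀) = 2.51×10⁻¹¹ × 1.86×10⁻³ / (8.73 × 8.85×10⁻¹²) = 6.04×10⁻⁴ m².

A ≈ 6.04 cm²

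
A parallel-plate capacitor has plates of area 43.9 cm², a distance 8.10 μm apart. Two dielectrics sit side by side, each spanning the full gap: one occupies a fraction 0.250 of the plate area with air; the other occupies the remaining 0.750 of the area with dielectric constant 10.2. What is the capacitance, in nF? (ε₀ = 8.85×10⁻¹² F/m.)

A = 43.9 cm² = 4.39×10⁻³ m².
Side-by-side slabs ⇒ two capacitors in parallel, each spanning the full gap.
C₁ = κ₁ε₀A₁/d = 1.00 × 8.85×10⁻¹² × 1.10×10⁻³ / 8.10×10⁻⁶ = 1.20×10⁻⁹ F.
C₂ = κ₂ε₀A₂/d = 10.2 × 8.85×10⁻¹² × 3.29×10⁻³ / 8.10×10⁻⁶ = 3.67×10⁻⁸ F.
C = C₁ + C₂ = 3.79×10⁻⁸ F.

C ≈ 37.9 nF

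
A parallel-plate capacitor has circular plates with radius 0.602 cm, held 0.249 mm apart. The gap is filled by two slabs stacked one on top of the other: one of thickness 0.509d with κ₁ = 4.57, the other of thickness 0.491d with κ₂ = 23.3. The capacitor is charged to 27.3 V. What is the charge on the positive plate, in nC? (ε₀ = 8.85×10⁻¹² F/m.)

0.834 nC

A = π(0.602 cm)² = 1.14×10⁻⁴ m².
Stacked slabs ⇒ two capacitors in series, each with the full plate area.
C₁ = κ₁ε₀A/d₁ = 4.57 × 8.85×10⁻¹² × 1.14×10⁻⁴ / 1.27×10⁻⁴ = 3.63×10⁻¹¹ F.
C₂ = κ₂ε₀A/d₂ = 23.3 × 8.85×10⁻¹² × 1.14×10⁻⁴ / 1.22×10⁻⁴ = 1.92×10⁻¹⁰ F.
C = (1/C₁ + 1/C₂)⁻¹ = 3.06×10⁻¹¹ F.
Q = CV = 3.06×10⁻¹¹ × 27.3 = 8.34×10⁻¹⁰ C.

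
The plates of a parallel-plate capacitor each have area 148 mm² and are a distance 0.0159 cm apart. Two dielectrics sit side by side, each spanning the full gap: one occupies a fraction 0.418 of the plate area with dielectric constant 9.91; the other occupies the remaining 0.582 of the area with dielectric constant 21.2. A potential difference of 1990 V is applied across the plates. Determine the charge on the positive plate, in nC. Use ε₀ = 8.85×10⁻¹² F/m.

A = 148 mm² = 1.48×10⁻⁴ m².
Side-by-side slabs ⇒ two capacitors in parallel, each spanning the full gap.
C₁ = κ₁ε₀A₁/d = 9.91 × 8.85×10⁻¹² × 6.19×10⁻⁵ / 1.59×10⁻⁴ = 3.41×10⁻¹¹ F.
C₂ = κ₂ε₀A₂/d = 21.2 × 8.85×10⁻¹² × 8.61×10⁻⁵ / 1.59×10⁻⁴ = 1.02×10⁻¹⁰ F.
C = C₁ + C₂ = 1.36×10⁻¹⁰ F.
Q = CV = 1.36×10⁻¹⁰ × 1990 = 2.70×10⁻⁷ C.

270 nC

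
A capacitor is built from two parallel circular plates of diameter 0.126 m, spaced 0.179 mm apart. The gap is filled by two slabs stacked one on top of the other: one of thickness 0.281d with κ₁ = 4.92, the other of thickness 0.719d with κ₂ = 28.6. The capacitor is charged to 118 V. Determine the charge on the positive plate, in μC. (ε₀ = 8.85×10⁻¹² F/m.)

Q ≈ 0.884 μC

A = π(0.126/2 m)² = 1.25×10⁻² m².
Stacked slabs ⇒ two capacitors in series, each with the full plate area.
C₁ = κ₁ε₀A/d₁ = 4.92 × 8.85×10⁻¹² × 1.25×10⁻² / 5.03×10⁻⁵ = 1.08×10⁻⁸ F.
C₂ = κ₂ε₀A/d₂ = 28.6 × 8.85×10⁻¹² × 1.25×10⁻² / 1.29×10⁻⁴ = 2.45×10⁻⁸ F.
C = (1/C₁ + 1/C₂)⁻¹ = 7.49×10⁻⁹ F.
Q = CV = 7.49×10⁻⁹ × 118 = 8.84×10⁻⁷ C.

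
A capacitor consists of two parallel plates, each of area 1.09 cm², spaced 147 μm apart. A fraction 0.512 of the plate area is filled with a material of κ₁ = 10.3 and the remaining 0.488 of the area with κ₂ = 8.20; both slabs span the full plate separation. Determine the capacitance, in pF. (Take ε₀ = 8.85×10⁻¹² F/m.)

C ≈ 60.9 pF

A = 1.09 cm² = 1.09×10⁻⁴ m².
Side-by-side slabs ⇒ two capacitors in parallel, each spanning the full gap.
C₁ = κ₁ε₀A₁/d = 10.3 × 8.85×10⁻¹² × 5.58×10⁻⁵ / 1.47×10⁻⁴ = 3.46×10⁻¹¹ F.
C₂ = κ₂ε₀A₂/d = 8.20 × 8.85×10⁻¹² × 5.32×10⁻⁵ / 1.47×10⁻⁴ = 2.63×10⁻¹¹ F.
C = C₁ + C₂ = 6.09×10⁻¹¹ F.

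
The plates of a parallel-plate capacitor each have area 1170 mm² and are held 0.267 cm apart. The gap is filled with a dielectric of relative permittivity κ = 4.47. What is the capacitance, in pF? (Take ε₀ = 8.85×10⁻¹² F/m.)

A = 1170 mm² = 1.17×10⁻³ m².
C = κε₀A/d = 4.47 × 8.85×10⁻¹² × 1.17×10⁻³ / 2.67×10⁻³ = 1.73×10⁻¹¹ F.

C ≈ 17.3 pF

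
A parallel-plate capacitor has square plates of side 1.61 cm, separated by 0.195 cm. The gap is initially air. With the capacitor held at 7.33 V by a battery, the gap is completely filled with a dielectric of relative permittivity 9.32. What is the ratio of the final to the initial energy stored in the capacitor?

Battery connected ⇒ V is held fixed.
C₂ = 9.32 C₁ and U = ½CV², so U₂/U₁ = C₂/C₁ = 9.32.

U₂/U₁ ≈ 9.32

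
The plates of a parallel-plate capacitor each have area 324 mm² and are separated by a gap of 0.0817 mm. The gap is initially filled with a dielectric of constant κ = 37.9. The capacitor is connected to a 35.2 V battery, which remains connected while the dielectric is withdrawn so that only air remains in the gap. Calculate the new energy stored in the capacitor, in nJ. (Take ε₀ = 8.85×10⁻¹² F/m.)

U ≈ 21.7 nJ

A = 324 mm² = 3.24×10⁻⁴ m².
Initially C₁ = κε₀A/d = 37.9 × 8.85×10⁻¹² × 3.24×10⁻⁴ / 8.17×10⁻⁵ = 1.33×10⁻⁹ F.
U₁ = 8.24×10⁻⁷ J.
Battery connected ⇒ V is held fixed. C₂ = 0.0264 C₁ and U = ½CV², so U₂/U₁ = C₂/C₁ = 0.0264.
U₂ = 0.0264 × 8.24×10⁻⁷ = 2.17×10⁻⁸ J.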